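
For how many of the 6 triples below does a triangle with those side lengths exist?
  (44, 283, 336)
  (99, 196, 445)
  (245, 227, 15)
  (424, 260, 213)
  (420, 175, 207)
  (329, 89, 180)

1

(44,283,336): 44+283 ≤ 336 → not valid
(99,196,445): 99+196 ≤ 445 → not valid
(15,227,245): 15+227 ≤ 245 → not valid
(213,260,424): 213+260 > 424 → valid
(175,207,420): 175+207 ≤ 420 → not valid
(89,180,329): 89+180 ≤ 329 → not valid
1 of the 6 triples forms a triangle.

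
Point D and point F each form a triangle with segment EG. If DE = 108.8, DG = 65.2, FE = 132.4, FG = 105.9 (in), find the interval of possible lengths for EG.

From triangle DEG: |108.8 − 65.2| < EG < 108.8 + 65.2, i.e. 43.6 < EG < 174.0.
From triangle FEG: 26.5 < EG < 238.3.
Both must hold, so EG lies in the intersection.

43.6 < EG < 174.0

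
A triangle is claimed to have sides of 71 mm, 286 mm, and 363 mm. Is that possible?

No

The longest side is 363, but the other two sum to only 357.
357 < 363, so the triangle inequality fails.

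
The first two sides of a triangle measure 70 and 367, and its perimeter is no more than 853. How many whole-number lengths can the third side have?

119

Triangle inequality: 297 < x < 437. Perimeter ≤ 853 gives x ≤ 853 − 70 − 367 = 416.
So 297 < x ≤ 416; integers 298 through 416: 119 values.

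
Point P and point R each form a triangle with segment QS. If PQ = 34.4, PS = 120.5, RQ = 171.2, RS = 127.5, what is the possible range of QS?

86.1 < QS < 154.9

From triangle PQS: |34.4 − 120.5| < QS < 34.4 + 120.5, i.e. 86.1 < QS < 154.9.
From triangle RQS: 43.7 < QS < 298.7.
Both must hold, so QS lies in the intersection.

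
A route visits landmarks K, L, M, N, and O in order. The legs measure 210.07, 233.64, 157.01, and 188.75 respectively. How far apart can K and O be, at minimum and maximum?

The maximum is all hops collinear in one direction: 210.07 + 233.64 + 157.01 + 188.75 = 789.47.
The longest hop is 233.64; the others sum to 555.83. Since 233.64 ≤ 555.83, the path can fold back on itself completely, so the minimum distance is 0.

0 ≤ KO ≤ 789.47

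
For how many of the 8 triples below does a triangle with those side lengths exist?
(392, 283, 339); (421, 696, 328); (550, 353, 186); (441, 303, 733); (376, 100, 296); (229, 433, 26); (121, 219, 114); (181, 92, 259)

6

(283,339,392): 283+339 > 392 → valid
(328,421,696): 328+421 > 696 → valid
(186,353,550): 186+353 ≤ 550 → not valid
(303,441,733): 303+441 > 733 → valid
(100,296,376): 100+296 > 376 → valid
(26,229,433): 26+229 ≤ 433 → not valid
(114,121,219): 114+121 > 219 → valid
(92,181,259): 92+181 > 259 → valid
6 of the 8 triples form a triangle.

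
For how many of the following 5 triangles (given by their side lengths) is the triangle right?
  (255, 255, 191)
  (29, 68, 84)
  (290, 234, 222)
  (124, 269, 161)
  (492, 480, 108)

1

(255,255,191): 191²+255² = 101506 > 65025 = 255² → acute
(29,68,84): 29²+68² = 5465 < 7056 = 84² → obtuse
(290,234,222): 222²+234² = 104040 > 84100 = 290² → acute
(124,269,161): 124²+161² = 41297 < 72361 = 269² → obtuse
(492,480,108): 108²+480² = 242064 = 492² → right
1 of the 5 is right.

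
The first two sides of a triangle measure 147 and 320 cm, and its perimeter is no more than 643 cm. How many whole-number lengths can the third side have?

3

Triangle inequality: 173 < x < 467. Perimeter ≤ 643 gives x ≤ 643 − 147 − 320 = 176.
So 173 < x ≤ 176; integers 174 through 176: 3 values.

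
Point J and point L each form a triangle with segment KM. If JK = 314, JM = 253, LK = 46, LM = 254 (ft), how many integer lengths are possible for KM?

91

From triangle JKM: 61 < KM < 567.
From triangle LKM: 208 < KM < 300.
Intersection: 208 < KM < 300, so integers 209 through 299: 91 values.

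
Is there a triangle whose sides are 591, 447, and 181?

The longest side is 591, and the other two sum to 628.
Since 628 > 591, the triangle inequality holds.

Yes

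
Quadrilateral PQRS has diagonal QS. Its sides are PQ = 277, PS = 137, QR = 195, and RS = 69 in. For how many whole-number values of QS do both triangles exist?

123

From triangle PQS: 140 < QS < 414.
From triangle RQS: 126 < QS < 264.
Intersection: 140 < QS < 264, so integers 141 through 263: 123 values.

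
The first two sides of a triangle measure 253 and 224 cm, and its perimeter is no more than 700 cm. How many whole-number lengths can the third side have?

194

Triangle inequality: 29 < x < 477. Perimeter ≤ 700 gives x ≤ 700 − 253 − 224 = 223.
So 29 < x ≤ 223; integers 30 through 223: 194 values.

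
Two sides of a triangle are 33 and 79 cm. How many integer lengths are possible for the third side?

65

The third side lies in the open interval (46, 112).
Integers from 47 to 111 inclusive: 111 − 47 + 1 = 65.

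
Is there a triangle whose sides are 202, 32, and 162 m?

No

The longest side is 202, but the other two sum to only 194.
194 < 202, so the triangle inequality fails.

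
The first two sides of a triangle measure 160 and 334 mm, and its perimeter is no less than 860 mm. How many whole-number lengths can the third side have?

128

Triangle inequality: 174 < x < 494. Perimeter ≥ 860 gives x ≥ 860 − 160 − 334 = 366.
So 366 ≤ x < 494; integers 366 through 493: 128 values.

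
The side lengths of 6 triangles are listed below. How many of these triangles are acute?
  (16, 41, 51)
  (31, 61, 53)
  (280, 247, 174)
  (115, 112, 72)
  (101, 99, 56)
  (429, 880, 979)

4

(16,41,51): 16²+41² = 1937 < 2601 = 51² → obtuse
(31,61,53): 31²+53² = 3770 > 3721 = 61² → acute
(280,247,174): 174²+247² = 91285 > 78400 = 280² → acute
(115,112,72): 72²+112² = 17728 > 13225 = 115² → acute
(101,99,56): 56²+99² = 12937 > 10201 = 101² → acute
(429,880,979): 429²+880² = 958441 = 979² → right
4 of the 6 are acute.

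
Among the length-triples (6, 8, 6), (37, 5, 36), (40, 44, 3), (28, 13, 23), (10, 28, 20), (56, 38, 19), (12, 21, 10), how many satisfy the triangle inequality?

(6,6,8): 6+6 > 8 → valid
(5,36,37): 5+36 > 37 → valid
(3,40,44): 3+40 ≤ 44 → not valid
(13,23,28): 13+23 > 28 → valid
(10,20,28): 10+20 > 28 → valid
(19,38,56): 19+38 > 56 → valid
(10,12,21): 10+12 > 21 → valid
6 of the 7 triples form a triangle.

6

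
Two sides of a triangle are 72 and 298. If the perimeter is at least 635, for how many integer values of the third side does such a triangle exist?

Triangle inequality: 226 < x < 370. Perimeter ≥ 635 gives x ≥ 635 − 72 − 298 = 265.
So 265 ≤ x < 370; integers 265 through 369: 105 values.

105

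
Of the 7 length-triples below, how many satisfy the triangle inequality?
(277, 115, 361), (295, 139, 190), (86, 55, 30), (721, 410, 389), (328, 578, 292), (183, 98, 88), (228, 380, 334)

(115,277,361): 115+277 > 361 → valid
(139,190,295): 139+190 > 295 → valid
(30,55,86): 30+55 ≤ 86 → not valid
(389,410,721): 389+410 > 721 → valid
(292,328,578): 292+328 > 578 → valid
(88,98,183): 88+98 > 183 → valid
(228,334,380): 228+334 > 380 → valid
6 of the 7 triples form a triangle.

6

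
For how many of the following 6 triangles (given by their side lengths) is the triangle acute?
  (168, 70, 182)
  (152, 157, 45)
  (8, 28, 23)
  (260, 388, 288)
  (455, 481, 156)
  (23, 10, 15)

(168,70,182): 70²+168² = 33124 = 182² → right
(152,157,45): 45²+152² = 25129 > 24649 = 157² → acute
(8,28,23): 8²+23² = 593 < 784 = 28² → obtuse
(260,388,288): 260²+288² = 150544 = 388² → right
(455,481,156): 156²+455² = 231361 = 481² → right
(23,10,15): 10²+15² = 325 < 529 = 23² → obtuse
1 of the 6 is acute.

1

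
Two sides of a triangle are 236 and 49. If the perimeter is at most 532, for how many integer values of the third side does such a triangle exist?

60

Triangle inequality: 187 < x < 285. Perimeter ≤ 532 gives x ≤ 532 − 236 − 49 = 247.
So 187 < x ≤ 247; integers 188 through 247: 60 values.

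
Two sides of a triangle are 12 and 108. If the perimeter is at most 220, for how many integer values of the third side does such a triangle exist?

Triangle inequality: 96 < x < 120. Perimeter ≤ 220 gives x ≤ 220 − 12 − 108 = 100.
So 96 < x ≤ 100; integers 97 through 100: 4 values.

4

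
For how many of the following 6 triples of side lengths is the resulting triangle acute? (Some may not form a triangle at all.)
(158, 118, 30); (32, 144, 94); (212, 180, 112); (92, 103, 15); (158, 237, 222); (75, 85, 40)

(158,118,30): 30+118 ≤ 158, not a triangle
(32,144,94): 32+94 ≤ 144, not a triangle
(212,180,112): 112²+180² = 44944 = 212² → right
(92,103,15): 15²+92² = 8689 < 10609 = 103² → obtuse
(158,237,222): 158²+222² = 74248 > 56169 = 237² → acute
(75,85,40): 40²+75² = 7225 = 85² → right
1 of the 6 is acute.

1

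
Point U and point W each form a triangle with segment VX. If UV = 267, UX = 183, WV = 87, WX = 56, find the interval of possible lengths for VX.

From triangle UVX: |267 − 183| < VX < 267 + 183, i.e. 84 < VX < 450.
From triangle WVX: 31 < VX < 143.
Both must hold, so VX lies in the intersection.

84 < VX < 143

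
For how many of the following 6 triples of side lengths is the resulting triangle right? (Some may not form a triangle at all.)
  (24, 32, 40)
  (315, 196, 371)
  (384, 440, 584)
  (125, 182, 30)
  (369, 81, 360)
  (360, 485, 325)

(24,32,40): 24²+32² = 1600 = 40² → right
(315,196,371): 196²+315² = 137641 = 371² → right
(384,440,584): 384²+440² = 341056 = 584² → right
(125,182,30): 30+125 ≤ 182, not a triangle
(369,81,360): 81²+360² = 136161 = 369² → right
(360,485,325): 325²+360² = 235225 = 485² → right
5 of the 6 are right.

5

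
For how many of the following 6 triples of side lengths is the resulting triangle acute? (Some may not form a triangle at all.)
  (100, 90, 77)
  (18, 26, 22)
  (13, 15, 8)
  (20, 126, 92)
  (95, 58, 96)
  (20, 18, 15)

5

(100,90,77): 77²+90² = 14029 > 10000 = 100² → acute
(18,26,22): 18²+22² = 808 > 676 = 26² → acute
(13,15,8): 8²+13² = 233 > 225 = 15² → acute
(20,126,92): 20+92 ≤ 126, not a triangle
(95,58,96): 58²+95² = 12389 > 9216 = 96² → acute
(20,18,15): 15²+18² = 549 > 400 = 20² → acute
5 of the 6 are acute.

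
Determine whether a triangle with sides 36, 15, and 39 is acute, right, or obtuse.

right

Compare the square of the longest side to the sum of squares of the other two: 15² + 36² = 1521 = 39².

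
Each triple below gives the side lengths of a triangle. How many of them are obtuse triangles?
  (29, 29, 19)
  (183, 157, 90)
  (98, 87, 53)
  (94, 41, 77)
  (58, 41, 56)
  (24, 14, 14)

3

(29,29,19): 19²+29² = 1202 > 841 = 29² → acute
(183,157,90): 90²+157² = 32749 < 33489 = 183² → obtuse
(98,87,53): 53²+87² = 10378 > 9604 = 98² → acute
(94,41,77): 41²+77² = 7610 < 8836 = 94² → obtuse
(58,41,56): 41²+56² = 4817 > 3364 = 58² → acute
(24,14,14): 14²+14² = 392 < 576 = 24² → obtuse
3 of the 6 are obtuse.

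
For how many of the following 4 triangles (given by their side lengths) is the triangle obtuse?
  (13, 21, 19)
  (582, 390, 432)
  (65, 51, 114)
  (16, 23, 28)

(13,21,19): 13²+19² = 530 > 441 = 21² → acute
(582,390,432): 390²+432² = 338724 = 582² → right
(65,51,114): 51²+65² = 6826 < 12996 = 114² → obtuse
(16,23,28): 16²+23² = 785 > 784 = 28² → acute
1 of the 4 is obtuse.

1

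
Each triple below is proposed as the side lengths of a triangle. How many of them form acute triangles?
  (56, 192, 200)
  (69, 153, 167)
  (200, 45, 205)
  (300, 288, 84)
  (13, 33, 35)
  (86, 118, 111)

3

(56,192,200): 56²+192² = 40000 = 200² → right
(69,153,167): 69²+153² = 28170 > 27889 = 167² → acute
(200,45,205): 45²+200² = 42025 = 205² → right
(300,288,84): 84²+288² = 90000 = 300² → right
(13,33,35): 13²+33² = 1258 > 1225 = 35² → acute
(86,118,111): 86²+111² = 19717 > 13924 = 118² → acute
3 of the 6 are acute.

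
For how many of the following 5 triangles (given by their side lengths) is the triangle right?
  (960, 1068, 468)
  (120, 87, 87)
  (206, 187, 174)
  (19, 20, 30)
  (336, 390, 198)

(960,1068,468): 468²+960² = 1140624 = 1068² → right
(120,87,87): 87²+87² = 15138 > 14400 = 120² → acute
(206,187,174): 174²+187² = 65245 > 42436 = 206² → acute
(19,20,30): 19²+20² = 761 < 900 = 30² → obtuse
(336,390,198): 198²+336² = 152100 = 390² → right
2 of the 5 are right.

2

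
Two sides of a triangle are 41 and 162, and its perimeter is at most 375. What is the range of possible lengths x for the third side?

121 < x ≤ 172

Triangle inequality alone gives 121 < x < 203.
The perimeter condition gives x ≤ 375 − 41 − 162 = 172.
Intersecting the two: 121 < x ≤ 172.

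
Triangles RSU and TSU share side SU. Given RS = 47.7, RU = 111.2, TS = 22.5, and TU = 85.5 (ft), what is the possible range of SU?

From triangle RSU: |47.7 − 111.2| < SU < 47.7 + 111.2, i.e. 63.5 < SU < 158.9.
From triangle TSU: 63.0 < SU < 108.0.
Both must hold, so SU lies in the intersection.

63.5 < SU < 108.0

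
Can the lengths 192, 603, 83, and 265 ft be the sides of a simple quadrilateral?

For a quadrilateral, each side must be shorter than the sum of the others.
Here the longest side is 603, but the remaining 3 sides sum to only 540.

No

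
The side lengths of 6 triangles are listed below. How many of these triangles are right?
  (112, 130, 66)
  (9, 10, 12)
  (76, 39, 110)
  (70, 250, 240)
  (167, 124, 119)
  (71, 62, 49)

2

(112,130,66): 66²+112² = 16900 = 130² → right
(9,10,12): 9²+10² = 181 > 144 = 12² → acute
(76,39,110): 39²+76² = 7297 < 12100 = 110² → obtuse
(70,250,240): 70²+240² = 62500 = 250² → right
(167,124,119): 119²+124² = 29537 > 27889 = 167² → acute
(71,62,49): 49²+62² = 6245 > 5041 = 71² → acute
2 of the 6 are right.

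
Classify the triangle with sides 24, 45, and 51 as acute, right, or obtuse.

Compare the square of the longest side to the sum of squares of the other two: 24² + 45² = 2601 = 51².

right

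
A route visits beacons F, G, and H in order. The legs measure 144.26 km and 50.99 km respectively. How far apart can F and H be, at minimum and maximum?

93.27 ≤ FH ≤ 195.25 km

By the triangle inequality, |144.26 − 50.99| ≤ FH ≤ 144.26 + 50.99.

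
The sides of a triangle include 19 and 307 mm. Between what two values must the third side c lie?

288 < c < 326

By the triangle inequality, c must be less than 19 + 307 = 326 and greater than |19 − 307| = 288.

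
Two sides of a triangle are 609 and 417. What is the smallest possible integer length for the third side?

193

The third side must be strictly greater than |609 − 417| = 192.
The smallest integer above 192 is 193.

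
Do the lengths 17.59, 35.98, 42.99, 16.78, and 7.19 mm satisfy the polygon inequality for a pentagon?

Yes

A pentagon exists iff every side is shorter than the sum of the others — equivalently, the longest side is less than the sum of the rest.
Longest side 42.99 < 77.54 (sum of the remaining 4), so yes.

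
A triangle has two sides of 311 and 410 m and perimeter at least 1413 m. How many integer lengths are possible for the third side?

Triangle inequality: 99 < x < 721. Perimeter ≥ 1413 gives x ≥ 1413 − 311 − 410 = 692.
So 692 ≤ x < 721; integers 692 through 720: 29 values.

29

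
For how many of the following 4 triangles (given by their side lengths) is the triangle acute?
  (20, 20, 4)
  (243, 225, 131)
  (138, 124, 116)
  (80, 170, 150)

3

(20,20,4): 4²+20² = 416 > 400 = 20² → acute
(243,225,131): 131²+225² = 67786 > 59049 = 243² → acute
(138,124,116): 116²+124² = 28832 > 19044 = 138² → acute
(80,170,150): 80²+150² = 28900 = 170² → right
3 of the 4 are acute.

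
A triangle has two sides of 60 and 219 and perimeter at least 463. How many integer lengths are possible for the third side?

95

Triangle inequality: 159 < x < 279. Perimeter ≥ 463 gives x ≥ 463 − 60 − 219 = 184.
So 184 ≤ x < 279; integers 184 through 278: 95 values.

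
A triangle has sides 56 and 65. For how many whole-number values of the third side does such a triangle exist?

111

The third side lies in the open interval (9, 121).
Integers from 10 to 120 inclusive: 120 − 10 + 1 = 111.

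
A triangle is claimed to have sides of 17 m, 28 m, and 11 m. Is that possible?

The two shorter sides sum to 28, exactly equal to the longest side 28.
That gives only a degenerate (flat) triangle — the inequality must be strict.

No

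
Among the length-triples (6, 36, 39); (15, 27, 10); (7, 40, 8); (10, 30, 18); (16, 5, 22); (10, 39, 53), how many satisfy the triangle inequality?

(6,36,39): 6+36 > 39 → valid
(10,15,27): 10+15 ≤ 27 → not valid
(7,8,40): 7+8 ≤ 40 → not valid
(10,18,30): 10+18 ≤ 30 → not valid
(5,16,22): 5+16 ≤ 22 → not valid
(10,39,53): 10+39 ≤ 53 → not valid
1 of the 6 triples forms a triangle.

1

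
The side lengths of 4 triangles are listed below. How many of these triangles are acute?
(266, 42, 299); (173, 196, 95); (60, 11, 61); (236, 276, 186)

(266,42,299): 42²+266² = 72520 < 89401 = 299² → obtuse
(173,196,95): 95²+173² = 38954 > 38416 = 196² → acute
(60,11,61): 11²+60² = 3721 = 61² → right
(236,276,186): 186²+236² = 90292 > 76176 = 276² → acute
2 of the 4 are acute.

2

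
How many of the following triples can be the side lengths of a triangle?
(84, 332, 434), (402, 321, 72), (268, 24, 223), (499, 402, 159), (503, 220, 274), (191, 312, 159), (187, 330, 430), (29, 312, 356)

3

(84,332,434): 84+332 ≤ 434 → not valid
(72,321,402): 72+321 ≤ 402 → not valid
(24,223,268): 24+223 ≤ 268 → not valid
(159,402,499): 159+402 > 499 → valid
(220,274,503): 220+274 ≤ 503 → not valid
(159,191,312): 159+191 > 312 → valid
(187,330,430): 187+330 > 430 → valid
(29,312,356): 29+312 ≤ 356 → not valid
3 of the 8 triples form a triangle.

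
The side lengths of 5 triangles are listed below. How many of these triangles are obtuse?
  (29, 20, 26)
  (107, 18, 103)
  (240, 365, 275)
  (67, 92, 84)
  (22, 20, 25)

(29,20,26): 20²+26² = 1076 > 841 = 29² → acute
(107,18,103): 18²+103² = 10933 < 11449 = 107² → obtuse
(240,365,275): 240²+275² = 133225 = 365² → right
(67,92,84): 67²+84² = 11545 > 8464 = 92² → acute
(22,20,25): 20²+22² = 884 > 625 = 25² → acute
1 of the 5 is obtuse.

1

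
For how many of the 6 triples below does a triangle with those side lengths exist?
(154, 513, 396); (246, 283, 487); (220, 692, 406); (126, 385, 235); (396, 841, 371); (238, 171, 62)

2

(154,396,513): 154+396 > 513 → valid
(246,283,487): 246+283 > 487 → valid
(220,406,692): 220+406 ≤ 692 → not valid
(126,235,385): 126+235 ≤ 385 → not valid
(371,396,841): 371+396 ≤ 841 → not valid
(62,171,238): 62+171 ≤ 238 → not valid
2 of the 6 triples form a triangle.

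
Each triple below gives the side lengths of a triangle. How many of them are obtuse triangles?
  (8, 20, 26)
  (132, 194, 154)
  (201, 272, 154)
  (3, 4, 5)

2

(8,20,26): 8²+20² = 464 < 676 = 26² → obtuse
(132,194,154): 132²+154² = 41140 > 37636 = 194² → acute
(201,272,154): 154²+201² = 64117 < 73984 = 272² → obtuse
(3,4,5): 3²+4² = 25 = 5² → right
2 of the 4 are obtuse.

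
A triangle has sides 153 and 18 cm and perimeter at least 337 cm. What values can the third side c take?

Triangle inequality alone gives 135 < c < 171.
The perimeter condition gives c ≥ 337 − 153 − 18 = 166.
Intersecting the two: 166 ≤ c < 171.

166 ≤ c < 171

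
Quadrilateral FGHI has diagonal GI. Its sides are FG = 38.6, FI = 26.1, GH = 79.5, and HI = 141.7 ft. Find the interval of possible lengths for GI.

62.2 < GI < 64.7

From triangle FGI: |38.6 − 26.1| < GI < 38.6 + 26.1, i.e. 12.5 < GI < 64.7.
From triangle HGI: 62.2 < GI < 221.2.
Both must hold, so GI lies in the intersection.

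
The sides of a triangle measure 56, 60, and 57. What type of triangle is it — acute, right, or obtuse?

acute

Compare the square of the longest side to the sum of squares of the other two: 56² + 57² = 6385 > 3600 = 60².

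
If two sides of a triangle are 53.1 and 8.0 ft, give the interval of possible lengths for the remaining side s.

45.1 < s < 61.1

By the triangle inequality, s must be less than 53.1 + 8.0 = 61.1 and greater than |53.1 − 8.0| = 45.1.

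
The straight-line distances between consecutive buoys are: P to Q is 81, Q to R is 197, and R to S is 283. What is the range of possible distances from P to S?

5 ≤ PS ≤ 561

The maximum is all hops collinear in one direction: 81 + 197 + 283 = 561.
The longest hop is 283; the others sum to 278. Folding the others back against it leaves at least 283 − 278 = 5.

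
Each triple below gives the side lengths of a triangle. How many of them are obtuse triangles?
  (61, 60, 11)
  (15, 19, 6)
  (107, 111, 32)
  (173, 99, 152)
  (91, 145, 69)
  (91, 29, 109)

(61,60,11): 11²+60² = 3721 = 61² → right
(15,19,6): 6²+15² = 261 < 361 = 19² → obtuse
(107,111,32): 32²+107² = 12473 > 12321 = 111² → acute
(173,99,152): 99²+152² = 32905 > 29929 = 173² → acute
(91,145,69): 69²+91² = 13042 < 21025 = 145² → obtuse
(91,29,109): 29²+91² = 9122 < 11881 = 109² → obtuse
3 of the 6 are obtuse.

3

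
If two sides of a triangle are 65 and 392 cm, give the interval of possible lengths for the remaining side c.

By the triangle inequality, c must be less than 65 + 392 = 457 and greater than |65 − 392| = 327.

327 < c < 457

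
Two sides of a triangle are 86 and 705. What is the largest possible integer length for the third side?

The third side must be strictly less than 86 + 705 = 791.
The largest integer below 791 is 790.

790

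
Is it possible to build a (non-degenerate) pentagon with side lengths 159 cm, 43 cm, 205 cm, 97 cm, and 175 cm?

A pentagon exists iff every side is shorter than the sum of the others — equivalently, the longest side is less than the sum of the rest.
Longest side 205 < 474 (sum of the remaining 4), so yes.

Yes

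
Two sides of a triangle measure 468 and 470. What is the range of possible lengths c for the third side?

2 < c < 938

By the triangle inequality, c must be less than 468 + 470 = 938 and greater than |468 − 470| = 2.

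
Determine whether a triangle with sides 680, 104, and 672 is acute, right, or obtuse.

right

Compare the square of the longest side to the sum of squares of the other two: 104² + 672² = 462400 = 680².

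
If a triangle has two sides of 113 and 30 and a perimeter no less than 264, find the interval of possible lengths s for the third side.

121 ≤ s < 143

Triangle inequality alone gives 83 < s < 143.
The perimeter condition gives s ≥ 264 − 113 − 30 = 121.
Intersecting the two: 121 ≤ s < 143.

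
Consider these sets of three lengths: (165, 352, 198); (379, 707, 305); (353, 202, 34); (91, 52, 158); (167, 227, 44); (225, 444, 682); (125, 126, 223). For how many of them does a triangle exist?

(165,198,352): 165+198 > 352 → valid
(305,379,707): 305+379 ≤ 707 → not valid
(34,202,353): 34+202 ≤ 353 → not valid
(52,91,158): 52+91 ≤ 158 → not valid
(44,167,227): 44+167 ≤ 227 → not valid
(225,444,682): 225+444 ≤ 682 → not valid
(125,126,223): 125+126 > 223 → valid
2 of the 7 triples form a triangle.

2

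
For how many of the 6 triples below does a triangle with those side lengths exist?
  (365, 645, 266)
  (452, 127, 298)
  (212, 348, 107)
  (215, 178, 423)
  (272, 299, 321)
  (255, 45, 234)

2

(266,365,645): 266+365 ≤ 645 → not valid
(127,298,452): 127+298 ≤ 452 → not valid
(107,212,348): 107+212 ≤ 348 → not valid
(178,215,423): 178+215 ≤ 423 → not valid
(272,299,321): 272+299 > 321 → valid
(45,234,255): 45+234 > 255 → valid
2 of the 6 triples form a triangle.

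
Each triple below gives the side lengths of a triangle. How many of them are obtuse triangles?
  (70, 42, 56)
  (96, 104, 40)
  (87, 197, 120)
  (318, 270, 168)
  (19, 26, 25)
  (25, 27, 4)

(70,42,56): 42²+56² = 4900 = 70² → right
(96,104,40): 40²+96² = 10816 = 104² → right
(87,197,120): 87²+120² = 21969 < 38809 = 197² → obtuse
(318,270,168): 168²+270² = 101124 = 318² → right
(19,26,25): 19²+25² = 986 > 676 = 26² → acute
(25,27,4): 4²+25² = 641 < 729 = 27² → obtuse
2 of the 6 are obtuse.

2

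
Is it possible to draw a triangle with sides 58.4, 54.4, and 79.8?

The longest side is 79.8, and the other two sum to 112.8.
Since 112.8 > 79.8, the triangle inequality holds.

Yes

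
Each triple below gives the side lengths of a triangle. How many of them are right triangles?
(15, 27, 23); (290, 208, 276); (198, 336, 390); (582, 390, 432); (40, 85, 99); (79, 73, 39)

(15,27,23): 15²+23² = 754 > 729 = 27² → acute
(290,208,276): 208²+276² = 119440 > 84100 = 290² → acute
(198,336,390): 198²+336² = 152100 = 390² → right
(582,390,432): 390²+432² = 338724 = 582² → right
(40,85,99): 40²+85² = 8825 < 9801 = 99² → obtuse
(79,73,39): 39²+73² = 6850 > 6241 = 79² → acute
2 of the 6 are right.

2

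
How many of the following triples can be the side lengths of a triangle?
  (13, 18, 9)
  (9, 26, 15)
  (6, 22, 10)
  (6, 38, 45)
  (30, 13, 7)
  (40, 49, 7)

(9,13,18): 9+13 > 18 → valid
(9,15,26): 9+15 ≤ 26 → not valid
(6,10,22): 6+10 ≤ 22 → not valid
(6,38,45): 6+38 ≤ 45 → not valid
(7,13,30): 7+13 ≤ 30 → not valid
(7,40,49): 7+40 ≤ 49 → not valid
1 of the 6 triples forms a triangle.

1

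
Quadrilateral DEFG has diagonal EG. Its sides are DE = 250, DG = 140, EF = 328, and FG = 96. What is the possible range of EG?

232 < EG < 390

From triangle DEG: |250 − 140| < EG < 250 + 140, i.e. 110 < EG < 390.
From triangle FEG: 232 < EG < 424.
Both must hold, so EG lies in the intersection.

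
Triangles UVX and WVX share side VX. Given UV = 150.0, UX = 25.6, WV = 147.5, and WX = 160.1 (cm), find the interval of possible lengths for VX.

124.4 < VX < 175.6

From triangle UVX: |150.0 − 25.6| < VX < 150.0 + 25.6, i.e. 124.4 < VX < 175.6.
From triangle WVX: 12.6 < VX < 307.6.
Both must hold, so VX lies in the intersection.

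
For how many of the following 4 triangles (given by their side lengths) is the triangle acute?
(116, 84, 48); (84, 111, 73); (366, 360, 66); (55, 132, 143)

(116,84,48): 48²+84² = 9360 < 13456 = 116² → obtuse
(84,111,73): 73²+84² = 12385 > 12321 = 111² → acute
(366,360,66): 66²+360² = 133956 = 366² → right
(55,132,143): 55²+132² = 20449 = 143² → right
1 of the 4 is acute.

1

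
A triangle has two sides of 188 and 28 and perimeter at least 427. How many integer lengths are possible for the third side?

Triangle inequality: 160 < x < 216. Perimeter ≥ 427 gives x ≥ 427 − 188 − 28 = 211.
So 211 ≤ x < 216; integers 211 through 215: 5 values.

5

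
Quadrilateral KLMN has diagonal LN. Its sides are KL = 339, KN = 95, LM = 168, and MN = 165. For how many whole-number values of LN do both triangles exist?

88

From triangle KLN: 244 < LN < 434.
From triangle MLN: 3 < LN < 333.
Intersection: 244 < LN < 333, so integers 245 through 332: 88 values.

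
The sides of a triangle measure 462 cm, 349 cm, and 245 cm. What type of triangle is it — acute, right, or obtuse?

Compare the square of the longest side to the sum of squares of the other two: 245² + 349² = 181826 < 213444 = 462².

obtuse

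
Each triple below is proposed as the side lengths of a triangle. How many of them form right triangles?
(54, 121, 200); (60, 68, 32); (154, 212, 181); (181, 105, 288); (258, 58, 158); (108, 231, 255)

(54,121,200): 54+121 ≤ 200, not a triangle
(60,68,32): 32²+60² = 4624 = 68² → right
(154,212,181): 154²+181² = 56477 > 44944 = 212² → acute
(181,105,288): 105+181 ≤ 288, not a triangle
(258,58,158): 58+158 ≤ 258, not a triangle
(108,231,255): 108²+231² = 65025 = 255² → right
2 of the 6 are right.

2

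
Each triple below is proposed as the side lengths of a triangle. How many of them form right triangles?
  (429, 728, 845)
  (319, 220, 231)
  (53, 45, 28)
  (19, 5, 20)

(429,728,845): 429²+728² = 714025 = 845² → right
(319,220,231): 220²+231² = 101761 = 319² → right
(53,45,28): 28²+45² = 2809 = 53² → right
(19,5,20): 5²+19² = 386 < 400 = 20² → obtuse
3 of the 4 are right.

3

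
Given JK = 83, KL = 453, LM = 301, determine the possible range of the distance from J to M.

69 ≤ JM ≤ 837

The maximum is all hops collinear in one direction: 83 + 453 + 301 = 837.
The longest hop is 453; the others sum to 384. Folding the others back against it leaves at least 453 − 384 = 69.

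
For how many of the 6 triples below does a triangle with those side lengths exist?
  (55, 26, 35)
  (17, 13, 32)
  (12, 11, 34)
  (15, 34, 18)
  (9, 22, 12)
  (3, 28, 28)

2

(26,35,55): 26+35 > 55 → valid
(13,17,32): 13+17 ≤ 32 → not valid
(11,12,34): 11+12 ≤ 34 → not valid
(15,18,34): 15+18 ≤ 34 → not valid
(9,12,22): 9+12 ≤ 22 → not valid
(3,28,28): 3+28 > 28 → valid
2 of the 6 triples form a triangle.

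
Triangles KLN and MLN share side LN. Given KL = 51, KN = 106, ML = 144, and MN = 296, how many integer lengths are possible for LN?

4

From triangle KLN: 55 < LN < 157.
From triangle MLN: 152 < LN < 440.
Intersection: 152 < LN < 157, so integers 153 through 156: 4 values.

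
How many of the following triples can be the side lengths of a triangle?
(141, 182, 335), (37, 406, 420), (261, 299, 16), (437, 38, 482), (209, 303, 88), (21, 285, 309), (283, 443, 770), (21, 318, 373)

(141,182,335): 141+182 ≤ 335 → not valid
(37,406,420): 37+406 > 420 → valid
(16,261,299): 16+261 ≤ 299 → not valid
(38,437,482): 38+437 ≤ 482 → not valid
(88,209,303): 88+209 ≤ 303 → not valid
(21,285,309): 21+285 ≤ 309 → not valid
(283,443,770): 283+443 ≤ 770 → not valid
(21,318,373): 21+318 ≤ 373 → not valid
1 of the 8 triples forms a triangle.

1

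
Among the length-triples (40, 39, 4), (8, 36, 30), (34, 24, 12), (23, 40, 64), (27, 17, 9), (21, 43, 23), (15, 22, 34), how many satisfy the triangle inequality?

5

(4,39,40): 4+39 > 40 → valid
(8,30,36): 8+30 > 36 → valid
(12,24,34): 12+24 > 34 → valid
(23,40,64): 23+40 ≤ 64 → not valid
(9,17,27): 9+17 ≤ 27 → not valid
(21,23,43): 21+23 > 43 → valid
(15,22,34): 15+22 > 34 → valid
5 of the 7 triples form a triangle.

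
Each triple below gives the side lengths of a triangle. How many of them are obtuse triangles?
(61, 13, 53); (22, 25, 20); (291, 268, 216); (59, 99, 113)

1

(61,13,53): 13²+53² = 2978 < 3721 = 61² → obtuse
(22,25,20): 20²+22² = 884 > 625 = 25² → acute
(291,268,216): 216²+268² = 118480 > 84681 = 291² → acute
(59,99,113): 59²+99² = 13282 > 12769 = 113² → acute
1 of the 4 is obtuse.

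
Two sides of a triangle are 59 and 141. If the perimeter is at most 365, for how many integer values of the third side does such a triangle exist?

Triangle inequality: 82 < x < 200. Perimeter ≤ 365 gives x ≤ 365 − 59 − 141 = 165.
So 82 < x ≤ 165; integers 83 through 165: 83 values.

83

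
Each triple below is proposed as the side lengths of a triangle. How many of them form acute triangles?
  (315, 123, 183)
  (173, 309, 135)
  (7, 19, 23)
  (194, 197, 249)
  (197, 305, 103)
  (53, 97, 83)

2

(315,123,183): 123+183 ≤ 315, not a triangle
(173,309,135): 135+173 ≤ 309, not a triangle
(7,19,23): 7²+19² = 410 < 529 = 23² → obtuse
(194,197,249): 194²+197² = 76445 > 62001 = 249² → acute
(197,305,103): 103+197 ≤ 305, not a triangle
(53,97,83): 53²+83² = 9698 > 9409 = 97² → acute
2 of the 6 are acute.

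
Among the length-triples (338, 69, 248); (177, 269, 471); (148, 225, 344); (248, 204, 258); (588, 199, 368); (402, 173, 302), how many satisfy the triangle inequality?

3

(69,248,338): 69+248 ≤ 338 → not valid
(177,269,471): 177+269 ≤ 471 → not valid
(148,225,344): 148+225 > 344 → valid
(204,248,258): 204+248 > 258 → valid
(199,368,588): 199+368 ≤ 588 → not valid
(173,302,402): 173+302 > 402 → valid
3 of the 6 triples form a triangle.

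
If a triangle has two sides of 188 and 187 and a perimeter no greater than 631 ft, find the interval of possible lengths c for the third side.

1 < c ≤ 256

Triangle inequality alone gives 1 < c < 375.
The perimeter condition gives c ≤ 631 − 188 − 187 = 256.
Intersecting the two: 1 < c ≤ 256.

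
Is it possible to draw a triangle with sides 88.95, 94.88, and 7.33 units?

Yes

The longest side is 94.88, and the other two sum to 96.28.
Since 96.28 > 94.88, the triangle inequality holds.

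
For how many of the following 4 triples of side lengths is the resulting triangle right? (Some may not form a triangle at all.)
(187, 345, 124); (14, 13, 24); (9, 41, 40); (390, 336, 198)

(187,345,124): 124+187 ≤ 345, not a triangle
(14,13,24): 13²+14² = 365 < 576 = 24² → obtuse
(9,41,40): 9²+40² = 1681 = 41² → right
(390,336,198): 198²+336² = 152100 = 390² → right
2 of the 4 are right.

2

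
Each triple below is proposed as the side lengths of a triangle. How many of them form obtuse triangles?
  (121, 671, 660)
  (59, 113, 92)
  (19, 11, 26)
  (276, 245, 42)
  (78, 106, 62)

(121,671,660): 121²+660² = 450241 = 671² → right
(59,113,92): 59²+92² = 11945 < 12769 = 113² → obtuse
(19,11,26): 11²+19² = 482 < 676 = 26² → obtuse
(276,245,42): 42²+245² = 61789 < 76176 = 276² → obtuse
(78,106,62): 62²+78² = 9928 < 11236 = 106² → obtuse
4 of the 5 are obtuse.

4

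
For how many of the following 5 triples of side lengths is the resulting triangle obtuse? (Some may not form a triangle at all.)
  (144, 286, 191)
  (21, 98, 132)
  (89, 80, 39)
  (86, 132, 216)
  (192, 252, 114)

(144,286,191): 144²+191² = 57217 < 81796 = 286² → obtuse
(21,98,132): 21+98 ≤ 132, not a triangle
(89,80,39): 39²+80² = 7921 = 89² → right
(86,132,216): 86²+132² = 24820 < 46656 = 216² → obtuse
(192,252,114): 114²+192² = 49860 < 63504 = 252² → obtuse
3 of the 5 are obtuse.

3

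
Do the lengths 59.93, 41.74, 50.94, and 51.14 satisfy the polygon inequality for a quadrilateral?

A quadrilateral exists iff every side is shorter than the sum of the others — equivalently, the longest side is less than the sum of the rest.
Longest side 59.93 < 143.82 (sum of the remaining 3), so yes.

Yes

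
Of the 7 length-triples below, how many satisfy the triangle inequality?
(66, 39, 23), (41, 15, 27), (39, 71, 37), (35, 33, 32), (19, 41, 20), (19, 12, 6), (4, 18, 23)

3

(23,39,66): 23+39 ≤ 66 → not valid
(15,27,41): 15+27 > 41 → valid
(37,39,71): 37+39 > 71 → valid
(32,33,35): 32+33 > 35 → valid
(19,20,41): 19+20 ≤ 41 → not valid
(6,12,19): 6+12 ≤ 19 → not valid
(4,18,23): 4+18 ≤ 23 → not valid
3 of the 7 triples form a triangle.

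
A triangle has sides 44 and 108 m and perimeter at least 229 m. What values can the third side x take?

77 ≤ x < 152 m

Triangle inequality alone gives 64 < x < 152.
The perimeter condition gives x ≥ 229 − 44 − 108 = 77.
Intersecting the two: 77 ≤ x < 152.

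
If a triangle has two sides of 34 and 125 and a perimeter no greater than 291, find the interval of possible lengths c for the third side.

Triangle inequality alone gives 91 < c < 159.
The perimeter condition gives c ≤ 291 − 34 − 125 = 132.
Intersecting the two: 91 < c ≤ 132.

91 < c ≤ 132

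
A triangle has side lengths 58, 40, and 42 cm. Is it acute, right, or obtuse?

Compare the square of the longest side to the sum of squares of the other two: 40² + 42² = 3364 = 58².

right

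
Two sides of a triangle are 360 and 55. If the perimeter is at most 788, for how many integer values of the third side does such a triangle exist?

Triangle inequality: 305 < x < 415. Perimeter ≤ 788 gives x ≤ 788 − 360 − 55 = 373.
So 305 < x ≤ 373; integers 306 through 373: 68 values.

68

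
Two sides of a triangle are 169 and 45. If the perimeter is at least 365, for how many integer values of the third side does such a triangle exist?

Triangle inequality: 124 < x < 214. Perimeter ≥ 365 gives x ≥ 365 − 169 − 45 = 151.
So 151 ≤ x < 214; integers 151 through 213: 63 values.

63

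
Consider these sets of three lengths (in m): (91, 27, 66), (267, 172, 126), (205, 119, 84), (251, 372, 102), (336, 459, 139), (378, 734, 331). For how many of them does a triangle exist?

(27,66,91): 27+66 > 91 → valid
(126,172,267): 126+172 > 267 → valid
(84,119,205): 84+119 ≤ 205 → not valid
(102,251,372): 102+251 ≤ 372 → not valid
(139,336,459): 139+336 > 459 → valid
(331,378,734): 331+378 ≤ 734 → not valid
3 of the 6 triples form a triangle.

3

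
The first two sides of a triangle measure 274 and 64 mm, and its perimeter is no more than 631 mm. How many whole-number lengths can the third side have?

83

Triangle inequality: 210 < x < 338. Perimeter ≤ 631 gives x ≤ 631 − 274 − 64 = 293.
So 210 < x ≤ 293; integers 211 through 293: 83 values.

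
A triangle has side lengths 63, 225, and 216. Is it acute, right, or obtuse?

right

Compare the square of the longest side to the sum of squares of the other two: 63² + 216² = 50625 = 225².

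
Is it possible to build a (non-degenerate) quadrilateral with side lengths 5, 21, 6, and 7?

No

For a quadrilateral, each side must be shorter than the sum of the others.
Here the longest side is 21, but the remaining 3 sides sum to only 18.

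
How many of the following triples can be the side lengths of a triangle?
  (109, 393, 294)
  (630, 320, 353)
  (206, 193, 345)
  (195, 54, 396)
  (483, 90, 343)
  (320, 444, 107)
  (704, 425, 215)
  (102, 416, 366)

4

(109,294,393): 109+294 > 393 → valid
(320,353,630): 320+353 > 630 → valid
(193,206,345): 193+206 > 345 → valid
(54,195,396): 54+195 ≤ 396 → not valid
(90,343,483): 90+343 ≤ 483 → not valid
(107,320,444): 107+320 ≤ 444 → not valid
(215,425,704): 215+425 ≤ 704 → not valid
(102,366,416): 102+366 > 416 → valid
4 of the 8 triples form a triangle.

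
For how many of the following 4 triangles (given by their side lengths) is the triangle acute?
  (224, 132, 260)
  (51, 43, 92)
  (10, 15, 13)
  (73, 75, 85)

2

(224,132,260): 132²+224² = 67600 = 260² → right
(51,43,92): 43²+51² = 4450 < 8464 = 92² → obtuse
(10,15,13): 10²+13² = 269 > 225 = 15² → acute
(73,75,85): 73²+75² = 10954 > 7225 = 85² → acute
2 of the 4 are acute.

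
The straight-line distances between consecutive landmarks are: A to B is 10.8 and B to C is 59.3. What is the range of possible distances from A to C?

By the triangle inequality, |10.8 − 59.3| ≤ AC ≤ 10.8 + 59.3.

48.5 ≤ AC ≤ 70.1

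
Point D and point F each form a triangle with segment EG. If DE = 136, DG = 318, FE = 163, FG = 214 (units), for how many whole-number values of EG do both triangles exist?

194

From triangle DEG: 182 < EG < 454.
From triangle FEG: 51 < EG < 377.
Intersection: 182 < EG < 377, so integers 183 through 376: 194 values.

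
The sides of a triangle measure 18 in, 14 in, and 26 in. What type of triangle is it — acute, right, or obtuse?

Compare the square of the longest side to the sum of squares of the other two: 14² + 18² = 520 < 676 = 26².

obtuse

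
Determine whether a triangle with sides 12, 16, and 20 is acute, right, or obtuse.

right

Compare the square of the longest side to the sum of squares of the other two: 12² + 16² = 400 = 20².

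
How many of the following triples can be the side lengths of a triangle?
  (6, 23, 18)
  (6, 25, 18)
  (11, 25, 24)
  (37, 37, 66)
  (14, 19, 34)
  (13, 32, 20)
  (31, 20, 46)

(6,18,23): 6+18 > 23 → valid
(6,18,25): 6+18 ≤ 25 → not valid
(11,24,25): 11+24 > 25 → valid
(37,37,66): 37+37 > 66 → valid
(14,19,34): 14+19 ≤ 34 → not valid
(13,20,32): 13+20 > 32 → valid
(20,31,46): 20+31 > 46 → valid
5 of the 7 triples form a triangle.

5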